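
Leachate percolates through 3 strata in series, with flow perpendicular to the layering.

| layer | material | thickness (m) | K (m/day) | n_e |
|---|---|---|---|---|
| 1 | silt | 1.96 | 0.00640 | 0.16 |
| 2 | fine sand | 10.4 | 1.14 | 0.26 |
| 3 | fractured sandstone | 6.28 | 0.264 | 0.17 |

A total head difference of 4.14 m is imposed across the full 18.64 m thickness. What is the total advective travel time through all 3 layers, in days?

335

With flow normal to the layers, continuity requires the same specific discharge q through every layer.
Σ(b_i/K_i) = 1.96/0.00640 + 10.4/1.14 + 6.28/0.264 = 339.2 d.
q = Δh / Σ(b_i/K_i) = 4.14 / 339.2 = 0.01221 m/day.
In each layer the seepage velocity is v_i = q/n_i, so the layer transit time is t_i = b_i·n_i / q:
  layer 1 (silt): t_1 = 1.96 × 0.16 / 0.01221 = 25.69 d
  layer 2 (fine sand): t_2 = 10.4 × 0.26 / 0.01221 = 221.5 d
  layer 3 (fractured sandstone): t_3 = 6.28 × 0.17 / 0.01221 = 87.46 d
Total t = Σ t_i = 334.7 days.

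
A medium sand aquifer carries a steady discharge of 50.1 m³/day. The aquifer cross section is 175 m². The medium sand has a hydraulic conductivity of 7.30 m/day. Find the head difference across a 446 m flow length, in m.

From Q = K·A·i, i = Q / (K·A) = 50.1 / (7.300 × 175.0) = 0.03922.
Head loss Δh = i · L = 0.03922 × 446 = 17.49 m.

17.5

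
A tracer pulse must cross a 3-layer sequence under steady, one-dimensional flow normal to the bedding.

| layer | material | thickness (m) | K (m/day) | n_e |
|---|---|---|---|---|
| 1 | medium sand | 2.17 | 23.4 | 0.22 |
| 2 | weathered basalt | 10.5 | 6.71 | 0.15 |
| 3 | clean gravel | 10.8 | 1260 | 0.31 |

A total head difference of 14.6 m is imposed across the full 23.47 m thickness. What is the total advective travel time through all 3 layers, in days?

0.616

With flow normal to the layers, continuity requires the same specific discharge q through every layer.
Σ(b_i/K_i) = 2.17/23.4 + 10.5/6.71 + 10.8/1260 = 1.666 d.
q = Δh / Σ(b_i/K_i) = 14.6 / 1.666 = 8.763 m/day.
In each layer the seepage velocity is v_i = q/n_i, so the layer transit time is t_i = b_i·n_i / q:
  layer 1 (medium sand): t_1 = 2.17 × 0.22 / 8.763 = 0.05448 d
  layer 2 (weathered basalt): t_2 = 10.5 × 0.15 / 8.763 = 0.1797 d
  layer 3 (clean gravel): t_3 = 10.8 × 0.31 / 8.763 = 0.3821 d
Total t = Σ t_i = 0.6163 days.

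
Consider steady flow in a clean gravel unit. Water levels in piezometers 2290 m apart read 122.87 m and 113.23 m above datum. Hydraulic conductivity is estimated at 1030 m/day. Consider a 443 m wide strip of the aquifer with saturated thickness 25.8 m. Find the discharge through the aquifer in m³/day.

49600

Cross-sectional area A = 443 × 25.8 = 11429 m².
Hydraulic gradient i = (122.87 − 113.23) / 2290 = 9.64 / 2290 = 0.004210.
Darcy's law: Q = K · A · i = 1030 × 11429 × 0.004210 = 49557 m³/day.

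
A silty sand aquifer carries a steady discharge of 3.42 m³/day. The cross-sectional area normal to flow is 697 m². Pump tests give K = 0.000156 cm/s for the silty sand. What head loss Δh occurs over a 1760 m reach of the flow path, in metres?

64.1

Convert K: 0.000156 cm/s × 864 = 0.1348 m/day.
From Q = K·A·i, i = Q / (K·A) = 3.42 / (0.1348 × 697.0) = 0.03640.
Head loss Δh = i · L = 0.03640 × 1760 = 64.07 m.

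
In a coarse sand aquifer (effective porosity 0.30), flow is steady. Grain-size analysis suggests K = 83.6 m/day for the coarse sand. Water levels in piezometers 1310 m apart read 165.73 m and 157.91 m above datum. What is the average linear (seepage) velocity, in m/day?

1.66

Hydraulic gradient i = (165.73 − 157.91) / 1310 = 7.82 / 1310 = 0.005969.
Darcy flux q = K · i = 83.60 × 0.005969 = 0.4990 m/day.
Seepage velocity v = q / n_e = 0.4990 / 0.30 = 1.663 m/day.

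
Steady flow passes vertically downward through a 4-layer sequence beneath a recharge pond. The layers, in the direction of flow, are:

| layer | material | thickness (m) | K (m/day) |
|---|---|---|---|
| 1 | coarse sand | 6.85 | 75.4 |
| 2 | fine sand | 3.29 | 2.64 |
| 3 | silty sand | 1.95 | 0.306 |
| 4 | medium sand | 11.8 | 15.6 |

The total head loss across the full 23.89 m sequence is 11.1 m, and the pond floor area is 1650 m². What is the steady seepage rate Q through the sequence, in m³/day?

2160

Flow is perpendicular to layering, so the layers act in series and the equivalent K is the thickness-weighted harmonic mean.
Total thickness L = 6.85 + 3.29 + 1.95 + 11.8 = 23.89 m.
Σ(b_i/K_i) = 6.85/75.4 + 3.29/2.64 + 1.95/0.306 + 11.8/15.6 = 8.466 d.
K_eq = L / Σ(b_i/K_i) = 23.89 / 8.466 = 2.822 m/day.
Q = K_eq · A · (Δh/L) = 2.822 × 1650 × (11.1/23.89) = 2163 m³/day.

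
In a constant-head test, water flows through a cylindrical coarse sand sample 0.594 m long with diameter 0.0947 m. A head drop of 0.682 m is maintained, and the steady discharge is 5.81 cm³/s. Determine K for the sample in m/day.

62.1

Cross-sectional area A = π·(d/2)² = π × (0.0947/2)² = 0.007044 m².
Convert discharge: 5.81 cm³/s = 5.810e-06 m³/s.
Darcy's law rearranged: K = Q·L / (A·Δh) = 5.810e-06 × 0.594 / (0.007044 × 0.682) = 0.0007184 m/s = 62.07 m/day.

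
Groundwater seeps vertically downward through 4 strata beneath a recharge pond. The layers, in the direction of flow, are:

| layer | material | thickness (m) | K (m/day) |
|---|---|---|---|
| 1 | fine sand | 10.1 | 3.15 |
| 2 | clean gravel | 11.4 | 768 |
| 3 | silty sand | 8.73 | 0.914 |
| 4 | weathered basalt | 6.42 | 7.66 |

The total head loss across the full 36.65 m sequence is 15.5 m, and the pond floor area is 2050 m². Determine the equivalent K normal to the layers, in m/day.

Flow is perpendicular to layering, so the layers act in series and the equivalent K is the thickness-weighted harmonic mean.
Total thickness L = 10.1 + 11.4 + 8.73 + 6.42 = 36.65 m.
Σ(b_i/K_i) = 10.1/3.15 + 11.4/768 + 8.73/0.914 + 6.42/7.66 = 13.61 d.
K_eq = L / Σ(b_i/K_i) = 36.65 / 13.61 = 2.693 m/day.

2.69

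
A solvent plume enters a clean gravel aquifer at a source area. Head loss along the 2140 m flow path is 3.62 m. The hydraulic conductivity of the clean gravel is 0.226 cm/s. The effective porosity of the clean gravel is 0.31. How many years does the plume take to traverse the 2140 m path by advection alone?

Convert K: 0.226 cm/s × 864 = 195.3 m/day.
Hydraulic gradient i = Δh / L = 3.62 / 2140 = 0.001692.
Darcy flux q = K · i = 195.3 × 0.001692 = 0.3303 m/day.
Seepage velocity v = q / n_e = 0.3303 / 0.31 = 1.066 m/day.
Travel time t = L / v = 2140 / 1.066 = 2008 days = 5.499 years.

5.50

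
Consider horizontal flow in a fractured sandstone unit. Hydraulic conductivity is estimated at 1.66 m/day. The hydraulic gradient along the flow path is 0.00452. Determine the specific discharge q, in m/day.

0.00750

Hydraulic gradient i = 0.00452.
Specific discharge q = K · i = 1.660 × 0.004520 = 0.007503 m/day.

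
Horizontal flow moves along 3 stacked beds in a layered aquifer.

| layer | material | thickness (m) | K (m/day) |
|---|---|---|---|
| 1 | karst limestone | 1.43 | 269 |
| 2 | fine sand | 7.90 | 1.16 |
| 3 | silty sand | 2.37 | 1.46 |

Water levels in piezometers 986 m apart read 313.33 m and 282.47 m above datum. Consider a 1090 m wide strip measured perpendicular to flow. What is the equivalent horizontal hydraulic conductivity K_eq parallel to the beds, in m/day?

Flow is parallel to layering, so each bed carries its own Darcy discharge and the transmissivities add.
Σ(K_i·b_i) = 269×1.43 + 1.16×7.90 + 1.46×2.37 = 397.3 m²/day.
Total thickness b = 11.70 m, so K_eq = Σ(K_i·b_i)/b = 33.96 m/day.

34.0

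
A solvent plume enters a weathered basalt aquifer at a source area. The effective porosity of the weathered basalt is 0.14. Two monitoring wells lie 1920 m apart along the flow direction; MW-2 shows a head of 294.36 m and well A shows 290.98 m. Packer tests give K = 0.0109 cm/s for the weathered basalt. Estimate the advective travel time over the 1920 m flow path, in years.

44.4

Convert K: 0.0109 cm/s × 864 = 9.418 m/day.
Hydraulic gradient i = (294.36 − 290.98) / 1920 = 3.38 / 1920 = 0.001760.
Darcy flux q = K · i = 9.418 × 0.001760 = 0.01658 m/day.
Seepage velocity v = q / n_e = 0.01658 / 0.14 = 0.1184 m/day.
Travel time t = L / v = 1920 / 0.1184 = 16213 days = 44.39 years.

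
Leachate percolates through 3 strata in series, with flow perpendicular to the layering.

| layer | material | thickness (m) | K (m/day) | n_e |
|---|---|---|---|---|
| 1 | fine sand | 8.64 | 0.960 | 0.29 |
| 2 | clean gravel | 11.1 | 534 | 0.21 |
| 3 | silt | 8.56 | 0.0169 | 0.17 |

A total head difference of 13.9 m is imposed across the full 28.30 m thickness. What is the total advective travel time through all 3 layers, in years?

With flow normal to the layers, continuity requires the same specific discharge q through every layer.
Σ(b_i/K_i) = 8.64/0.960 + 11.1/534 + 8.56/0.0169 = 515.5 d.
q = Δh / Σ(b_i/K_i) = 13.9 / 515.5 = 0.02696 m/day.
In each layer the seepage velocity is v_i = q/n_i, so the layer transit time is t_i = b_i·n_i / q:
  layer 1 (fine sand): t_1 = 8.64 × 0.29 / 0.02696 = 92.93 d
  layer 2 (clean gravel): t_2 = 11.1 × 0.21 / 0.02696 = 86.45 d
  layer 3 (silt): t_3 = 8.56 × 0.17 / 0.02696 = 53.97 d
Total t = Σ t_i = 233.4 days = 0.6389 years.

0.639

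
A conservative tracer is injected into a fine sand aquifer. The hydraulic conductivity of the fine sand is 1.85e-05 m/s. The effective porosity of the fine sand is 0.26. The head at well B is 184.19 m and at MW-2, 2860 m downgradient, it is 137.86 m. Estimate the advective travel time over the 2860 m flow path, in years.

78.6

Convert K: 1.85e-05 m/s × 86400 = 1.598 m/day.
Hydraulic gradient i = (184.19 − 137.86) / 2860 = 46.33 / 2860 = 0.01620.
Darcy flux q = K · i = 1.598 × 0.01620 = 0.02589 m/day.
Seepage velocity v = q / n_e = 0.02589 / 0.26 = 0.09959 m/day.
Travel time t = L / v = 2860 / 0.09959 = 28718 days = 78.63 years.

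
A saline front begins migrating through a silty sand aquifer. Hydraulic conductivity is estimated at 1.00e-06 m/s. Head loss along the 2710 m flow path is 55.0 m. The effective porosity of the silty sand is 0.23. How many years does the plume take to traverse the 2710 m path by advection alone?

973

Convert K: 1.00e-06 m/s × 86400 = 0.08640 m/day.
Hydraulic gradient i = Δh / L = 55.0 / 2710 = 0.02030.
Darcy flux q = K · i = 0.08640 × 0.02030 = 0.001754 m/day.
Seepage velocity v = q / n_e = 0.001754 / 0.23 = 0.007624 m/day.
Travel time t = L / v = 2710 / 0.007624 = 3.555e+05 days = 973.2 years.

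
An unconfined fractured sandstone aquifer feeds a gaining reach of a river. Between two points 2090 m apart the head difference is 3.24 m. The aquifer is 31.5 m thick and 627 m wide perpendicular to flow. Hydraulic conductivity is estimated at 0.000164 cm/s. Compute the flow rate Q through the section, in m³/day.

4.34

Convert K: 0.000164 cm/s × 864 = 0.1417 m/day.
Cross-sectional area A = 627 × 31.5 = 19750 m².
Hydraulic gradient i = Δh / L = 3.24 / 2090 = 0.001550.
Darcy's law: Q = K · A · i = 0.1417 × 19750 × 0.001550 = 4.338 m³/day.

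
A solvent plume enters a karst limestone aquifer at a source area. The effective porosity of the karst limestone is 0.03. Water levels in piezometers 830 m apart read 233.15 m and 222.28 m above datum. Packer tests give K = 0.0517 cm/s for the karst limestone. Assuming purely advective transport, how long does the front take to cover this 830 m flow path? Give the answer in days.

Convert K: 0.0517 cm/s × 864 = 44.67 m/day.
Hydraulic gradient i = (233.15 − 222.28) / 830 = 10.87 / 830 = 0.01310.
Darcy flux q = K · i = 44.67 × 0.01310 = 0.5850 m/day.
Seepage velocity v = q / n_e = 0.5850 / 0.03 = 19.50 m/day.
Travel time t = L / v = 830 / 19.50 = 42.56 days.

42.6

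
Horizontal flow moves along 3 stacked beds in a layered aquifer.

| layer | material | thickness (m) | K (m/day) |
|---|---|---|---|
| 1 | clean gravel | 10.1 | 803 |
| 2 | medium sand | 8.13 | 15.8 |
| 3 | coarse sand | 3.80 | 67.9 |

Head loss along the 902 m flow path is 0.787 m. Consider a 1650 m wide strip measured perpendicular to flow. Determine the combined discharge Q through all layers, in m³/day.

12200

Flow is parallel to layering, so each bed carries its own Darcy discharge and the transmissivities add.
Σ(K_i·b_i) = 803×10.1 + 15.8×8.13 + 67.9×3.80 = 8497 m²/day.
Hydraulic gradient i = Δh / L = 0.787 / 902 = 0.0008725.
Q = Σ(K_i·b_i) · W · i = 8497 × 1650 × 0.0008725 = 12232 m³/day.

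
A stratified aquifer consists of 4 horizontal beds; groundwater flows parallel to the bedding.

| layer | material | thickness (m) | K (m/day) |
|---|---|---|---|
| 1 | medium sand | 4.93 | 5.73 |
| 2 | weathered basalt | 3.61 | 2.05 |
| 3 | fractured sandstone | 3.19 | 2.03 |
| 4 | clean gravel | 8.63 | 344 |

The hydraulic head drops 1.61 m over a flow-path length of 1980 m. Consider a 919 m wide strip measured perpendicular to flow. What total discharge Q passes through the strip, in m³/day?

Flow is parallel to layering, so each bed carries its own Darcy discharge and the transmissivities add.
Σ(K_i·b_i) = 5.73×4.93 + 2.05×3.61 + 2.03×3.19 + 344×8.63 = 3011 m²/day.
Hydraulic gradient i = Δh / L = 1.61 / 1980 = 0.0008131.
Q = Σ(K_i·b_i) · W · i = 3011 × 919 × 0.0008131 = 2250 m³/day.

2250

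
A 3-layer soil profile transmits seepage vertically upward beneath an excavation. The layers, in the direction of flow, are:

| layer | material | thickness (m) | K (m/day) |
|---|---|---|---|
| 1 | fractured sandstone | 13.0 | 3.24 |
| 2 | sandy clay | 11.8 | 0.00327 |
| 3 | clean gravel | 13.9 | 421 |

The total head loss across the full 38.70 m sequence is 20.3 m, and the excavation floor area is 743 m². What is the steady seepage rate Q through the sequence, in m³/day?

Flow is perpendicular to layering, so the layers act in series and the equivalent K is the thickness-weighted harmonic mean.
Total thickness L = 13.0 + 11.8 + 13.9 = 38.70 m.
Σ(b_i/K_i) = 13.0/3.24 + 11.8/0.00327 + 13.9/421 = 3613 d.
K_eq = L / Σ(b_i/K_i) = 38.70 / 3613 = 0.01071 m/day.
Q = K_eq · A · (Δh/L) = 0.01071 × 743 × (20.3/38.70) = 4.175 m³/day.

4.18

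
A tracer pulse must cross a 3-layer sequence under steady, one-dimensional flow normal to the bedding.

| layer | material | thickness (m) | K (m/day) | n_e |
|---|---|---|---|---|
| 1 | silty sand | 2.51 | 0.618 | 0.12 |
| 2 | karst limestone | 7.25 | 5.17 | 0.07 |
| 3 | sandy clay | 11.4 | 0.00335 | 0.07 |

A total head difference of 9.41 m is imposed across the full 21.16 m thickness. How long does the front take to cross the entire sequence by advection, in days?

With flow normal to the layers, continuity requires the same specific discharge q through every layer.
Σ(b_i/K_i) = 2.51/0.618 + 7.25/5.17 + 11.4/0.00335 = 3408 d.
q = Δh / Σ(b_i/K_i) = 9.41 / 3408 = 0.002761 m/day.
In each layer the seepage velocity is v_i = q/n_i, so the layer transit time is t_i = b_i·n_i / q:
  layer 1 (silty sand): t_1 = 2.51 × 0.12 / 0.002761 = 109.1 d
  layer 2 (karst limestone): t_2 = 7.25 × 0.07 / 0.002761 = 183.8 d
  layer 3 (sandy clay): t_3 = 11.4 × 0.07 / 0.002761 = 289.0 d
Total t = Σ t_i = 582.0 days.

582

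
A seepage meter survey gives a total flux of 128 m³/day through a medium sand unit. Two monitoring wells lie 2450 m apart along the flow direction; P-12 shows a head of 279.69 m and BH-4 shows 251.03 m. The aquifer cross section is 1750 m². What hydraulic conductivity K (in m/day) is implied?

Hydraulic gradient i = (279.69 − 251.03) / 2450 = 28.66 / 2450 = 0.01170.
From Q = K·A·i, K = Q / (A·i) = 128 / (1750 × 0.01170) = 6.253 m/day.

6.25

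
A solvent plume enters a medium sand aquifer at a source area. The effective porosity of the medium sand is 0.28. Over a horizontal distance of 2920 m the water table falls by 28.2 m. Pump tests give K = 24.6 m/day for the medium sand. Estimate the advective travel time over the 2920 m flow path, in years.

Hydraulic gradient i = Δh / L = 28.2 / 2920 = 0.009658.
Darcy flux q = K · i = 24.60 × 0.009658 = 0.2376 m/day.
Seepage velocity v = q / n_e = 0.2376 / 0.28 = 0.8485 m/day.
Travel time t = L / v = 2920 / 0.8485 = 3441 days = 9.422 years.

9.42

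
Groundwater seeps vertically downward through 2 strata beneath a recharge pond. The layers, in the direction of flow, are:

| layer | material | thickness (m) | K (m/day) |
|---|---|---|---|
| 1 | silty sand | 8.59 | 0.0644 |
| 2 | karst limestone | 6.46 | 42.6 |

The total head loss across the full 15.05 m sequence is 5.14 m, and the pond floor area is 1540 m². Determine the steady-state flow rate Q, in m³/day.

Flow is perpendicular to layering, so the layers act in series and the equivalent K is the thickness-weighted harmonic mean.
Total thickness L = 8.59 + 6.46 = 15.05 m.
Σ(b_i/K_i) = 8.59/0.0644 + 6.46/42.6 = 133.5 d.
K_eq = L / Σ(b_i/K_i) = 15.05 / 133.5 = 0.1127 m/day.
Q = K_eq · A · (Δh/L) = 0.1127 × 1540 × (5.14/15.05) = 59.28 m³/day.

59.3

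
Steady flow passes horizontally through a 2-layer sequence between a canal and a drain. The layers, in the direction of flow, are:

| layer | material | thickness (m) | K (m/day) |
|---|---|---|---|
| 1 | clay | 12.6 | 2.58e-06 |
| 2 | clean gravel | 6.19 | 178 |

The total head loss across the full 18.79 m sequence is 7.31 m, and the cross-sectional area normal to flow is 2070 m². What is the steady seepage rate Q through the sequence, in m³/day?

Flow is perpendicular to layering, so the layers act in series and the equivalent K is the thickness-weighted harmonic mean.
Total thickness L = 12.6 + 6.19 = 18.79 m.
Σ(b_i/K_i) = 12.6/2.58e-06 + 6.19/178 = 4.884e+06 d.
K_eq = L / Σ(b_i/K_i) = 18.79 / 4.884e+06 = 3.847e-06 m/day.
Q = K_eq · A · (Δh/L) = 3.847e-06 × 2070 × (7.31/18.79) = 0.003098 m³/day.

0.00310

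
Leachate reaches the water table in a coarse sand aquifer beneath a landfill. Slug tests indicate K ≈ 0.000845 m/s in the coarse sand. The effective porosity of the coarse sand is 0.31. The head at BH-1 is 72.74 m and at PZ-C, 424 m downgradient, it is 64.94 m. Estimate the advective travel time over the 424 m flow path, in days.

Convert K: 0.000845 m/s × 86400 = 73.01 m/day.
Hydraulic gradient i = (72.74 − 64.94) / 424 = 7.8 / 424 = 0.01840.
Darcy flux q = K · i = 73.01 × 0.01840 = 1.343 m/day.
Seepage velocity v = q / n_e = 1.343 / 0.31 = 4.332 m/day.
Travel time t = L / v = 424 / 4.332 = 97.87 days.

97.9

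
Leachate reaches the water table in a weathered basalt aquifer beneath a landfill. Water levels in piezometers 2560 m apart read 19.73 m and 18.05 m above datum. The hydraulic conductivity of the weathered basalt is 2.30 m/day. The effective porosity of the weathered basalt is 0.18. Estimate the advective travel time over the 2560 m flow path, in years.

836

Hydraulic gradient i = (19.73 − 18.05) / 2560 = 1.68 / 2560 = 0.0006562.
Darcy flux q = K · i = 2.300 × 0.0006562 = 0.001509 m/day.
Seepage velocity v = q / n_e = 0.001509 / 0.18 = 0.008385 m/day.
Travel time t = L / v = 2560 / 0.008385 = 3.053e+05 days = 835.8 years.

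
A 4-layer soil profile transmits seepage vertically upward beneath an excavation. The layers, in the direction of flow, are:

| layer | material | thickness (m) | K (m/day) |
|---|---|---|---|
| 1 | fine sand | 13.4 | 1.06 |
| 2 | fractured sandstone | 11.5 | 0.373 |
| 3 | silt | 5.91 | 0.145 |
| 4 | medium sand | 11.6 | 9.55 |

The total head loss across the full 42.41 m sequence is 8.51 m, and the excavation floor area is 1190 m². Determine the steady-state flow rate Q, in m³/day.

119

Flow is perpendicular to layering, so the layers act in series and the equivalent K is the thickness-weighted harmonic mean.
Total thickness L = 13.4 + 11.5 + 5.91 + 11.6 = 42.41 m.
Σ(b_i/K_i) = 13.4/1.06 + 11.5/0.373 + 5.91/0.145 + 11.6/9.55 = 85.45 d.
K_eq = L / Σ(b_i/K_i) = 42.41 / 85.45 = 0.4963 m/day.
Q = K_eq · A · (Δh/L) = 0.4963 × 1190 × (8.51/42.41) = 118.5 m³/day.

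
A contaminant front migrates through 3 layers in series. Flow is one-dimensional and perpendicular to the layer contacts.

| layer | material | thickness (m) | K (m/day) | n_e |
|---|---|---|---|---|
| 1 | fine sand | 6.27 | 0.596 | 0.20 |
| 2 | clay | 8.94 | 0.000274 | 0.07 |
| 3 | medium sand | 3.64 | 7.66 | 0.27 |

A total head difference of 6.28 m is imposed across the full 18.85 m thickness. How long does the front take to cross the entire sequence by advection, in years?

With flow normal to the layers, continuity requires the same specific discharge q through every layer.
Σ(b_i/K_i) = 6.27/0.596 + 8.94/0.000274 + 3.64/7.66 = 32639 d.
q = Δh / Σ(b_i/K_i) = 6.28 / 32639 = 0.0001924 m/day.
In each layer the seepage velocity is v_i = q/n_i, so the layer transit time is t_i = b_i·n_i / q:
  layer 1 (fine sand): t_1 = 6.27 × 0.20 / 0.0001924 = 6517 d
  layer 2 (clay): t_2 = 8.94 × 0.07 / 0.0001924 = 3252 d
  layer 3 (medium sand): t_3 = 3.64 × 0.27 / 0.0001924 = 5108 d
Total t = Σ t_i = 14878 days = 40.73 years.

40.7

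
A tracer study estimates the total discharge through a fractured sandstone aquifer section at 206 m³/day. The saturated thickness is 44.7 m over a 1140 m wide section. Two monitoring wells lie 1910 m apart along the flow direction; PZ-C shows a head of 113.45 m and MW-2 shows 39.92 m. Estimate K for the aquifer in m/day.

Cross-sectional area A = 1140 × 44.7 = 50958 m².
Hydraulic gradient i = (113.45 − 39.92) / 1910 = 73.53 / 1910 = 0.03850.
From Q = K·A·i, K = Q / (A·i) = 206 / (50958 × 0.03850) = 0.1050 m/day.

0.105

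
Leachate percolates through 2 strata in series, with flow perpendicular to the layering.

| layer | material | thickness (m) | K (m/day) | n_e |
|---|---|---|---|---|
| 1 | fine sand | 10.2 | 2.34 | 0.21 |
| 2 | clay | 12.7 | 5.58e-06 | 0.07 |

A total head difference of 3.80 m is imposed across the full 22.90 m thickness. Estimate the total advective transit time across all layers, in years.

4970

With flow normal to the layers, continuity requires the same specific discharge q through every layer.
Σ(b_i/K_i) = 10.2/2.34 + 12.7/5.58e-06 = 2.276e+06 d.
q = Δh / Σ(b_i/K_i) = 3.80 / 2.276e+06 = 1.670e-06 m/day.
In each layer the seepage velocity is v_i = q/n_i, so the layer transit time is t_i = b_i·n_i / q:
  layer 1 (fine sand): t_1 = 10.2 × 0.21 / 1.670e-06 = 1.283e+06 d
  layer 2 (clay): t_2 = 12.7 × 0.07 / 1.670e-06 = 5.325e+05 d
Total t = Σ t_i = 1.815e+06 days = 4970 years.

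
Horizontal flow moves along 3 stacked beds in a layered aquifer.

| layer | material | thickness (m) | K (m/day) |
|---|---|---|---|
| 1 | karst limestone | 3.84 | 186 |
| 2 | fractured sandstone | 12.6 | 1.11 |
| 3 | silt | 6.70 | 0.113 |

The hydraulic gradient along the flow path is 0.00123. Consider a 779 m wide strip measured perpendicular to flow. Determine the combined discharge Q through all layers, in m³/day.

Flow is parallel to layering, so each bed carries its own Darcy discharge and the transmissivities add.
Σ(K_i·b_i) = 186×3.84 + 1.11×12.6 + 0.113×6.70 = 729.0 m²/day.
Hydraulic gradient i = 0.00123.
Q = Σ(K_i·b_i) · W · i = 729.0 × 779 × 0.001230 = 698.5 m³/day.

698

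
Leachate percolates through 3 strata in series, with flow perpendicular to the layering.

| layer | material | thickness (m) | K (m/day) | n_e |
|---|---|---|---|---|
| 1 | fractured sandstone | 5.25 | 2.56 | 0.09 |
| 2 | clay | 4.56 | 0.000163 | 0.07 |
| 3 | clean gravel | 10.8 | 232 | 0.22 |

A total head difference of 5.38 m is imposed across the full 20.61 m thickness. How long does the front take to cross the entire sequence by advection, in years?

45.1

With flow normal to the layers, continuity requires the same specific discharge q through every layer.
Σ(b_i/K_i) = 5.25/2.56 + 4.56/0.000163 + 10.8/232 = 27978 d.
q = Δh / Σ(b_i/K_i) = 5.38 / 27978 = 0.0001923 m/day.
In each layer the seepage velocity is v_i = q/n_i, so the layer transit time is t_i = b_i·n_i / q:
  layer 1 (fractured sandstone): t_1 = 5.25 × 0.09 / 0.0001923 = 2457 d
  layer 2 (clay): t_2 = 4.56 × 0.07 / 0.0001923 = 1660 d
  layer 3 (clean gravel): t_3 = 10.8 × 0.22 / 0.0001923 = 12356 d
Total t = Σ t_i = 16473 days = 45.10 years.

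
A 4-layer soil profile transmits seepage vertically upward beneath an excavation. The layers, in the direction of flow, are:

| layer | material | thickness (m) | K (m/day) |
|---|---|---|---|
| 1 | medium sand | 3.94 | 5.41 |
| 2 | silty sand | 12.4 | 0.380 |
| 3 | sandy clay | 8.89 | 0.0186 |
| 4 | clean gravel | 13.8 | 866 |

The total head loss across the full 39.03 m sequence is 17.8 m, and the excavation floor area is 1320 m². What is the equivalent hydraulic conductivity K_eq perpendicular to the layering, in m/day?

0.0763

Flow is perpendicular to layering, so the layers act in series and the equivalent K is the thickness-weighted harmonic mean.
Total thickness L = 3.94 + 12.4 + 8.89 + 13.8 = 39.03 m.
Σ(b_i/K_i) = 3.94/5.41 + 12.4/0.380 + 8.89/0.0186 + 13.8/866 = 511.3 d.
K_eq = L / Σ(b_i/K_i) = 39.03 / 511.3 = 0.07633 m/day.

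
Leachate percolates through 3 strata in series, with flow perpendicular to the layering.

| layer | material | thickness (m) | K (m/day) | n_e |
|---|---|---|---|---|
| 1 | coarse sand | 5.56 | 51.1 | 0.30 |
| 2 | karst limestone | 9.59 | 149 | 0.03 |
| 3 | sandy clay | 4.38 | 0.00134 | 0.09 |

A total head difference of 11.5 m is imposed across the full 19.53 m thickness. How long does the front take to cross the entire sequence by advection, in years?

1.83

With flow normal to the layers, continuity requires the same specific discharge q through every layer.
Σ(b_i/K_i) = 5.56/51.1 + 9.59/149 + 4.38/0.00134 = 3269 d.
q = Δh / Σ(b_i/K_i) = 11.5 / 3269 = 0.003518 m/day.
In each layer the seepage velocity is v_i = q/n_i, so the layer transit time is t_i = b_i·n_i / q:
  layer 1 (coarse sand): t_1 = 5.56 × 0.30 / 0.003518 = 474.1 d
  layer 2 (karst limestone): t_2 = 9.59 × 0.03 / 0.003518 = 81.78 d
  layer 3 (sandy clay): t_3 = 4.38 × 0.09 / 0.003518 = 112.0 d
Total t = Σ t_i = 667.9 days = 1.829 years.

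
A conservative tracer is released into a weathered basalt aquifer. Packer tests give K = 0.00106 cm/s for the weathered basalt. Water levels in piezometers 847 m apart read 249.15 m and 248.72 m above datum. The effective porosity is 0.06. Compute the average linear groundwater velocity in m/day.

Convert K: 0.00106 cm/s × 864 = 0.9158 m/day.
Hydraulic gradient i = (249.15 − 248.72) / 847 = 0.43 / 847 = 0.0005077.
Darcy flux q = K · i = 0.9158 × 0.0005077 = 0.0004649 m/day.
Seepage velocity v = q / n_e = 0.0004649 / 0.06 = 0.007749 m/day.

0.00775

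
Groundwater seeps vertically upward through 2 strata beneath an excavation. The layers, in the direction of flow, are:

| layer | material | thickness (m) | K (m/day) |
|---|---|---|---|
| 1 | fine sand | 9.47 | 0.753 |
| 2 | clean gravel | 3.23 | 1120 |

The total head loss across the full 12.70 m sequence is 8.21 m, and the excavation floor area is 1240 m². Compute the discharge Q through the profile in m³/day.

809

Flow is perpendicular to layering, so the layers act in series and the equivalent K is the thickness-weighted harmonic mean.
Total thickness L = 9.47 + 3.23 = 12.70 m.
Σ(b_i/K_i) = 9.47/0.753 + 3.23/1120 = 12.58 d.
K_eq = L / Σ(b_i/K_i) = 12.70 / 12.58 = 1.010 m/day.
Q = K_eq · A · (Δh/L) = 1.010 × 1240 × (8.21/12.70) = 809.3 m³/day.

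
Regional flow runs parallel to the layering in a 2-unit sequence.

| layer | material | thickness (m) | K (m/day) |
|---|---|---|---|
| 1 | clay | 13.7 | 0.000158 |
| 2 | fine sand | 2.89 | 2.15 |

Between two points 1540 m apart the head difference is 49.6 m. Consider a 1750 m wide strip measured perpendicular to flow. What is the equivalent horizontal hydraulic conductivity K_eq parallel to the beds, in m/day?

Flow is parallel to layering, so each bed carries its own Darcy discharge and the transmissivities add.
Σ(K_i·b_i) = 0.000158×13.7 + 2.15×2.89 = 6.216 m²/day.
Total thickness b = 16.59 m, so K_eq = Σ(K_i·b_i)/b = 0.3747 m/day.

0.375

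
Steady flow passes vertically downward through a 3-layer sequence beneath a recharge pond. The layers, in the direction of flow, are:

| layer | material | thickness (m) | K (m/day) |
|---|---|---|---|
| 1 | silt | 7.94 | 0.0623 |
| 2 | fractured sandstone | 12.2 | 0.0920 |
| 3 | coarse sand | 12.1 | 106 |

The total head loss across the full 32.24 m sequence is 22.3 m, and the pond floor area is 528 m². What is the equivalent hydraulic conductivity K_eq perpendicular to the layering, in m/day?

Flow is perpendicular to layering, so the layers act in series and the equivalent K is the thickness-weighted harmonic mean.
Total thickness L = 7.94 + 12.2 + 12.1 = 32.24 m.
Σ(b_i/K_i) = 7.94/0.0623 + 12.2/0.0920 + 12.1/106 = 260.2 d.
K_eq = L / Σ(b_i/K_i) = 32.24 / 260.2 = 0.1239 m/day.

0.124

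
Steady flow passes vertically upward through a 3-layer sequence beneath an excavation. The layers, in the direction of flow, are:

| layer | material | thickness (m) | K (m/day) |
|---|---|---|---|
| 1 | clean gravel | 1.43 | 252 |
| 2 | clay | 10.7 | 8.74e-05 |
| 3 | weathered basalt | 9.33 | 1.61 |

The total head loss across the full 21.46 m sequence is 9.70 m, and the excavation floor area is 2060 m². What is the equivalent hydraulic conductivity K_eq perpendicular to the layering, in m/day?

0.000175

Flow is perpendicular to layering, so the layers act in series and the equivalent K is the thickness-weighted harmonic mean.
Total thickness L = 1.43 + 10.7 + 9.33 = 21.46 m.
Σ(b_i/K_i) = 1.43/252 + 10.7/8.74e-05 + 9.33/1.61 = 1.224e+05 d.
K_eq = L / Σ(b_i/K_i) = 21.46 / 1.224e+05 = 0.0001753 m/day.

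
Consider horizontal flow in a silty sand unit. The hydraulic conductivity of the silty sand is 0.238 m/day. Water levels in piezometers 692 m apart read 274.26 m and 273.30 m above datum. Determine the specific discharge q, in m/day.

0.000330

Hydraulic gradient i = (274.26 − 273.30) / 692 = 0.96 / 692 = 0.001387.
Specific discharge q = K · i = 0.2380 × 0.001387 = 0.0003302 m/day.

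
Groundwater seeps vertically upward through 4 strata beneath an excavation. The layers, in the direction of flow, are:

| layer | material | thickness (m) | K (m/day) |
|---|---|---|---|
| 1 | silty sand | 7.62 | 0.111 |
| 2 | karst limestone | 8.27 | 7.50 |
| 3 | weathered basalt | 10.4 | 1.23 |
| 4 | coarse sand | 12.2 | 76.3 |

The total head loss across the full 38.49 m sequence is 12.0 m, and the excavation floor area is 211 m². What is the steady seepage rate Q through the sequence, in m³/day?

Flow is perpendicular to layering, so the layers act in series and the equivalent K is the thickness-weighted harmonic mean.
Total thickness L = 7.62 + 8.27 + 10.4 + 12.2 = 38.49 m.
Σ(b_i/K_i) = 7.62/0.111 + 8.27/7.50 + 10.4/1.23 + 12.2/76.3 = 78.37 d.
K_eq = L / Σ(b_i/K_i) = 38.49 / 78.37 = 0.4912 m/day.
Q = K_eq · A · (Δh/L) = 0.4912 × 211 × (12.0/38.49) = 32.31 m³/day.

32.3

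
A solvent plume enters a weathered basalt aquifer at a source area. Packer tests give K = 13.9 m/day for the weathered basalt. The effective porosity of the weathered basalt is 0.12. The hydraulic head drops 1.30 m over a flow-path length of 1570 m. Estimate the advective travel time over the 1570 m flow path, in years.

Hydraulic gradient i = Δh / L = 1.30 / 1570 = 0.0008280.
Darcy flux q = K · i = 13.90 × 0.0008280 = 0.01151 m/day.
Seepage velocity v = q / n_e = 0.01151 / 0.12 = 0.09591 m/day.
Travel time t = L / v = 1570 / 0.09591 = 16369 days = 44.82 years.

44.8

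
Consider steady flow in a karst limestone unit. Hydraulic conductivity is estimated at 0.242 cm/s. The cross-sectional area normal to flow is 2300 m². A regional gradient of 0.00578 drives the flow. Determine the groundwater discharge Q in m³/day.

2780

Convert K: 0.242 cm/s × 864 = 209.1 m/day.
Hydraulic gradient i = 0.00578.
Darcy's law: Q = K · A · i = 209.1 × 2300 × 0.005780 = 2780 m³/day.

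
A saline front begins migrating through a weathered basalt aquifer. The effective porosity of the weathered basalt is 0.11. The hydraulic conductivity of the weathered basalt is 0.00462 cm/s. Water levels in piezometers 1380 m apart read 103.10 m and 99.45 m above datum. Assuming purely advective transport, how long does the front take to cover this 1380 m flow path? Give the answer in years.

Convert K: 0.00462 cm/s × 864 = 3.992 m/day.
Hydraulic gradient i = (103.10 − 99.45) / 1380 = 3.65 / 1380 = 0.002645.
Darcy flux q = K · i = 3.992 × 0.002645 = 0.01056 m/day.
Seepage velocity v = q / n_e = 0.01056 / 0.11 = 0.09598 m/day.
Travel time t = L / v = 1380 / 0.09598 = 14378 days = 39.37 years.

39.4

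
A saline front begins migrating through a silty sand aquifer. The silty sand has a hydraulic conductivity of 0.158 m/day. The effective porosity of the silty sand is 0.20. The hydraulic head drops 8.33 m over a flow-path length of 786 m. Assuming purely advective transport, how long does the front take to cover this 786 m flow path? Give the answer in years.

257

Hydraulic gradient i = Δh / L = 8.33 / 786 = 0.01060.
Darcy flux q = K · i = 0.1580 × 0.01060 = 0.001674 m/day.
Seepage velocity v = q / n_e = 0.001674 / 0.20 = 0.008372 m/day.
Travel time t = L / v = 786 / 0.008372 = 93880 days = 257.0 years.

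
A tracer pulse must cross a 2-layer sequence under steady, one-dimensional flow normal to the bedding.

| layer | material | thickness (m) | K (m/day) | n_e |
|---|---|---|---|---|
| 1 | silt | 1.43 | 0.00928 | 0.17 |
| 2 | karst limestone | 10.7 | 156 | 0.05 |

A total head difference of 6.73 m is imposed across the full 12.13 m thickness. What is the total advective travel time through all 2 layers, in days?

17.8

With flow normal to the layers, continuity requires the same specific discharge q through every layer.
Σ(b_i/K_i) = 1.43/0.00928 + 10.7/156 = 154.2 d.
q = Δh / Σ(b_i/K_i) = 6.73 / 154.2 = 0.04365 m/day.
In each layer the seepage velocity is v_i = q/n_i, so the layer transit time is t_i = b_i·n_i / q:
  layer 1 (silt): t_1 = 1.43 × 0.17 / 0.04365 = 5.569 d
  layer 2 (karst limestone): t_2 = 10.7 × 0.05 / 0.04365 = 12.26 d
Total t = Σ t_i = 17.82 days.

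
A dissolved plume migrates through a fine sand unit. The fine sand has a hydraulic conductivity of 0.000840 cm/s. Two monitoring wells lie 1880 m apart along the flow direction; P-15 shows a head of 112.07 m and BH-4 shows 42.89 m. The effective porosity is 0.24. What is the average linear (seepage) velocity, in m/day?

Convert K: 0.000840 cm/s × 864 = 0.7258 m/day.
Hydraulic gradient i = (112.07 − 42.89) / 1880 = 69.18 / 1880 = 0.03680.
Darcy flux q = K · i = 0.7258 × 0.03680 = 0.02671 m/day.
Seepage velocity v = q / n_e = 0.02671 / 0.24 = 0.1113 m/day.

0.111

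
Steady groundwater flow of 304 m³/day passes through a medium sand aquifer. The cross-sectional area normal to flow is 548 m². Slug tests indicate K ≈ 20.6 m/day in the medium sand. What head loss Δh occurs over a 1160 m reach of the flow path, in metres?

31.2

From Q = K·A·i, i = Q / (K·A) = 304 / (20.60 × 548.0) = 0.02693.
Head loss Δh = i · L = 0.02693 × 1160 = 31.24 m.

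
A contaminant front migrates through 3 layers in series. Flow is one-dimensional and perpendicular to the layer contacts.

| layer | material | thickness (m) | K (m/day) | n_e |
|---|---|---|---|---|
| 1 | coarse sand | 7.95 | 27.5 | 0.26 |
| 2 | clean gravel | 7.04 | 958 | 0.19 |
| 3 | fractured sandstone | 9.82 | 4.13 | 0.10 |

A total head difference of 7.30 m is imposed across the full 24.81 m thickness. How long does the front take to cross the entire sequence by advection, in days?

1.61

With flow normal to the layers, continuity requires the same specific discharge q through every layer.
Σ(b_i/K_i) = 7.95/27.5 + 7.04/958 + 9.82/4.13 = 2.674 d.
q = Δh / Σ(b_i/K_i) = 7.30 / 2.674 = 2.730 m/day.
In each layer the seepage velocity is v_i = q/n_i, so the layer transit time is t_i = b_i·n_i / q:
  layer 1 (coarse sand): t_1 = 7.95 × 0.26 / 2.730 = 0.7572 d
  layer 2 (clean gravel): t_2 = 7.04 × 0.19 / 2.730 = 0.4900 d
  layer 3 (fractured sandstone): t_3 = 9.82 × 0.10 / 2.730 = 0.3597 d
Total t = Σ t_i = 1.607 days.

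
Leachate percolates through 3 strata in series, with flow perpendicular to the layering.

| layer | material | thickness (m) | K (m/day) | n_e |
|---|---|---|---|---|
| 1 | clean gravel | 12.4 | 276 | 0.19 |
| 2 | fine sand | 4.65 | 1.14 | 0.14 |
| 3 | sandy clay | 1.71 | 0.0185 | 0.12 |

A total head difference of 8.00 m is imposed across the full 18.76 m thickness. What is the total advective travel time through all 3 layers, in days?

38.8

With flow normal to the layers, continuity requires the same specific discharge q through every layer.
Σ(b_i/K_i) = 12.4/276 + 4.65/1.14 + 1.71/0.0185 = 96.56 d.
q = Δh / Σ(b_i/K_i) = 8.00 / 96.56 = 0.08285 m/day.
In each layer the seepage velocity is v_i = q/n_i, so the layer transit time is t_i = b_i·n_i / q:
  layer 1 (clean gravel): t_1 = 12.4 × 0.19 / 0.08285 = 28.44 d
  layer 2 (fine sand): t_2 = 4.65 × 0.14 / 0.08285 = 7.857 d
  layer 3 (sandy clay): t_3 = 1.71 × 0.12 / 0.08285 = 2.477 d
Total t = Σ t_i = 38.77 days.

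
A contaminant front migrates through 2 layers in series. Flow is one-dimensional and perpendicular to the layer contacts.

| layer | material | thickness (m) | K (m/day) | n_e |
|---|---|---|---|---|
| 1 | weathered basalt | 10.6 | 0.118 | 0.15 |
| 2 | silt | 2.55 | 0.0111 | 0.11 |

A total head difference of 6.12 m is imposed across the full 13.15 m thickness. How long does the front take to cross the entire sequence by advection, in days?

With flow normal to the layers, continuity requires the same specific discharge q through every layer.
Σ(b_i/K_i) = 10.6/0.118 + 2.55/0.0111 = 319.6 d.
q = Δh / Σ(b_i/K_i) = 6.12 / 319.6 = 0.01915 m/day.
In each layer the seepage velocity is v_i = q/n_i, so the layer transit time is t_i = b_i·n_i / q:
  layer 1 (weathered basalt): t_1 = 10.6 × 0.15 / 0.01915 = 83.02 d
  layer 2 (silt): t_2 = 2.55 × 0.11 / 0.01915 = 14.65 d
Total t = Σ t_i = 97.67 days.

97.7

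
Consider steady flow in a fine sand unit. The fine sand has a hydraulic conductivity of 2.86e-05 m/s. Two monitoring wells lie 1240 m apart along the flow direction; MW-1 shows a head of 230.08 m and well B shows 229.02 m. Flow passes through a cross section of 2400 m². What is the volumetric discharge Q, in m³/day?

Convert K: 2.86e-05 m/s × 86400 = 2.471 m/day.
Hydraulic gradient i = (230.08 − 229.02) / 1240 = 1.06 / 1240 = 0.0008548.
Darcy's law: Q = K · A · i = 2.471 × 2400 × 0.0008548 = 5.070 m³/day.

5.07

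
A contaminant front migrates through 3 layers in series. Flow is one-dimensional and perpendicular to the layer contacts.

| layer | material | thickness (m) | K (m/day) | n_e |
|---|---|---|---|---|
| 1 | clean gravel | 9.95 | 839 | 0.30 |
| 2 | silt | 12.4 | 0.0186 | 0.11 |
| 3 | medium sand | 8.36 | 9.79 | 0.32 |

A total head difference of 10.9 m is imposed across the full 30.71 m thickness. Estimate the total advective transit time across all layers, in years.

1.18

With flow normal to the layers, continuity requires the same specific discharge q through every layer.
Σ(b_i/K_i) = 9.95/839 + 12.4/0.0186 + 8.36/9.79 = 667.5 d.
q = Δh / Σ(b_i/K_i) = 10.9 / 667.5 = 0.01633 m/day.
In each layer the seepage velocity is v_i = q/n_i, so the layer transit time is t_i = b_i·n_i / q:
  layer 1 (clean gravel): t_1 = 9.95 × 0.30 / 0.01633 = 182.8 d
  layer 2 (silt): t_2 = 12.4 × 0.11 / 0.01633 = 83.53 d
  layer 3 (medium sand): t_3 = 8.36 × 0.32 / 0.01633 = 163.8 d
Total t = Σ t_i = 430.2 days = 1.178 years.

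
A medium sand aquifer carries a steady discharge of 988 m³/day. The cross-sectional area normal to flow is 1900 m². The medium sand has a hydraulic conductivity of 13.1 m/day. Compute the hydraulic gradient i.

From Q = K·A·i, i = Q / (K·A) = 988 / (13.10 × 1900) = 0.03969.

0.0397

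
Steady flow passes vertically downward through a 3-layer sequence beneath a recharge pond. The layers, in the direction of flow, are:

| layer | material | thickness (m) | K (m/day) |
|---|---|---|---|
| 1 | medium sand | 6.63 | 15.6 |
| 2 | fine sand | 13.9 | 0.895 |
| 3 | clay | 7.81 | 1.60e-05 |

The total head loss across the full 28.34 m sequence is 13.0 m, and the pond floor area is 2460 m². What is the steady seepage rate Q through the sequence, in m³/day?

0.0655

Flow is perpendicular to layering, so the layers act in series and the equivalent K is the thickness-weighted harmonic mean.
Total thickness L = 6.63 + 13.9 + 7.81 = 28.34 m.
Σ(b_i/K_i) = 6.63/15.6 + 13.9/0.895 + 7.81/1.60e-05 = 4.881e+05 d.
K_eq = L / Σ(b_i/K_i) = 28.34 / 4.881e+05 = 5.806e-05 m/day.
Q = K_eq · A · (Δh/L) = 5.806e-05 × 2460 × (13.0/28.34) = 0.06551 m³/day.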